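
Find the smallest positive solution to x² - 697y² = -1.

We need x² = 697y² - 1. Try successive y:
y = 1: x² = 697·1² - 1 = 696, not a perfect square
y = 2: x² = 697·2² - 1 = 2787, not a perfect square
y = 3: x² = 697·3² - 1 = 6272, not a perfect square
...
y = 5: x² = 697·5² - 1 = 17424 = 132² ✓
Check: 132² - 697·5² = 17424 - 17425 = -1 ✓

x = 132, y = 5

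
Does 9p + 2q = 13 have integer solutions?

Step 1: Compute gcd(9, 2).
gcd(9, 2) = 1

Step 2: Check divisibility.
Does 1 divide 13? 13 = 1 x 13, so yes.

By the theorem on linear Diophantine equations, 9p + 2q = 13 has integer solutions if and only if gcd(9, 2) divides 13. Since 1 | 13, solutions exist.

Yes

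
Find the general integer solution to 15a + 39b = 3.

Step 1: Compute gcd(15, 39) = 3.
Since 3 divides 3, solutions exist.

Step 2: Find a particular solution using extended Euclidean algorithm.
We get a₀ = -5, b₀ = 2.
Check: 15*-5 + 39*2 = 3 = 3 ✓

Step 3: Write the general solution.
a = -5 + (39/3)t = -5 + 13t
b = 2 - (15/3)t = 2 - 5t
for any integer t.

a = -5 + 13t, b = 2 - 5t for integer t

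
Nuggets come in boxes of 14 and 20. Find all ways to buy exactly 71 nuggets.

We need non-negative integers (x, y) with 14x + 20y = 71.
For each x in 0..5, check if 71 - 14x is a non-negative multiple of 20.
No x yields an integer y ≥ 0.

No solution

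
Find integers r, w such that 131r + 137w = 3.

Step 1: Check solvability.
gcd(131, 137) = 1
Since 1 divides 3, solutions exist.

Step 2: Apply extended Euclidean algorithm to find gcd.
We find integers such that 131*x0 + 137*y0 = 1

Step 3: Scale the particular solution.
Multiply by 3/1 = 3:
r = -69, w = 66

Step 4: Verify.
131*(-69) + 137*(66) = 3 = 3 ✓

r = -69, w = 66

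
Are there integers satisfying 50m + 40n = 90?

Step 1: Compute gcd(50, 40).
gcd(50, 40) = 10

Step 2: Check divisibility.
Does 10 divide 90? 90 = 10 x 9, so yes.

By the theorem on linear Diophantine equations, 50m + 40n = 90 has integer solutions if and only if gcd(50, 40) divides 90. Since 10 | 90, solutions exist.

Yes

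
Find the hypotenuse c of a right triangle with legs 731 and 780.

c² = a² + b² = 731² + 780² = 534361 + 608400 = 1142761
c = sqrt(1142761) = 1069

1069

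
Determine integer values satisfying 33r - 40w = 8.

Step 1: Check solvability.
gcd(33, 40) = 1
Since 1 divides 8, solutions exist.

Step 2: Apply extended Euclidean algorithm to find gcd.
We find integers such that 33*x0 + 40*y0 = 1

Step 3: Scale the particular solution.
Multiply by 8/1 = 8:
r = 136, w = 112

Step 4: Verify.
33*(136) - 40*(112) = 8 = 8 ✓

r = 136, w = 112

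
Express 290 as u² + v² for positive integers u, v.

We need to find integers u, v > 0 such that u² + v² = 290.
Trying u = 1: v² = 290 - 1² = 290 - 1 = 289
v = 17
Check: 1² + 17² = 1 + 289 = 290 ✓

290 = 1² + 17²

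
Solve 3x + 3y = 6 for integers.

Step 1: Check solvability.
gcd(3, 3) = 3
Since 3 divides 6, solutions exist.

Step 2: Apply extended Euclidean algorithm to find gcd.
We find integers such that 3*x0 + 3*y0 = 3

Step 3: Scale the particular solution.
Multiply by 6/3 = 2:
x = 0, y = 2

Step 4: Verify.
3*(0) + 3*(2) = 6 = 6 ✓

x = 0, y = 2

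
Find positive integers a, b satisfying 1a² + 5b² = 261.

Try small values of a and check whether (261 - 1a²)/5 is a perfect square.
a = 4: 1·4² = 16, so 5b² = 261 - 16 = 245, giving b² = 49, b = 7.
Check: 1·4² + 5·7² = 16 + 245 = 261 ✓

a = 4, b = 7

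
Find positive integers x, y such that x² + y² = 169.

Search for x with 169 - x² a perfect square.
x = 5: 169 - 5² = 169 - 25 = 144 = 12² ✓
So x = 5, y = 12.

x = 5, y = 12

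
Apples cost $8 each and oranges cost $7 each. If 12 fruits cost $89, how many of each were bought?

Let a = apples, o = oranges.
a + o = 12
8a + 7o = 89
Substitute o = 12 - a:
8a + 7(12 - a) = 89
(8 - 7)a = 89 - 84
1a = 5
a = 5, o = 12 - 5 = 7

Apples: 5, Oranges: 7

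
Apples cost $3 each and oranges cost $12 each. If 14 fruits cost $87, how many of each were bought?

Let a = apples, o = oranges.
a + o = 14
3a + 12o = 87
Substitute o = 14 - a:
3a + 12(14 - a) = 87
(3 - 12)a = 87 - 168
-9a = -81
a = 9, o = 14 - 9 = 5

Apples: 9, Oranges: 5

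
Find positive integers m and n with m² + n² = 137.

We need to find integers m, n > 0 such that m² + n² = 137.
Trying m = 4: n² = 137 - 4² = 137 - 16 = 121
n = 11
Check: 4² + 11² = 16 + 121 = 137 ✓

137 = 4² + 11²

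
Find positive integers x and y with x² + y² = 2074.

We need to find integers x, y > 0 such that x² + y² = 2074.
Trying x = 7: y² = 2074 - 7² = 2074 - 49 = 2025
y = 45
Check: 7² + 45² = 49 + 2025 = 2074 ✓

2074 = 7² + 45²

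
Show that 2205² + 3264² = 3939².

Compute a² + b² = 2205² + 3264² = 4862025 + 10653696 = 15515721
Compute c² = 3939² = 15515721
Since 15515721 = 15515721, confirmed.

Yes, it is a Pythagorean triple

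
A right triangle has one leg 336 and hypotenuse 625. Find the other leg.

a² = c² - b² = 390625 - 112896 = 277729
a = 527

527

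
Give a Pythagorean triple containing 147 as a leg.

We need the other leg and hypotenuse such that 147² + x² = c².
Take x = 1196, c = 1205: 147² + 1196² = 21609 + 1430416 = 1452025 = 1205² ✓
Triple: (147, 1196, 1205)

(147, 1196, 1205)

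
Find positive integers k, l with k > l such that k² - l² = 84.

Factor: k² - l² = (k+l)(k-l) = 84.
We need two factors of 84 with the same parity.
Use k+l = 42 and k-l = 2 (product 42·2 = 84).
Adding: 2k = 44, so k = 22.
Subtracting: 2l = 40, so l = 20.
Check: 22² - 20² = 484 - 400 = 84 ✓

k = 22, l = 20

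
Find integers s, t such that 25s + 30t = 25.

Step 1: Check solvability.
gcd(25, 30) = 5
Since 5 divides 25, solutions exist.

Step 2: Apply extended Euclidean algorithm to find gcd.
We find integers such that 25*x0 + 30*y0 = 5

Step 3: Scale the particular solution.
Multiply by 25/5 = 5:
s = -5, t = 5

Step 4: Verify.
25*(-5) + 30*(5) = 25 = 25 ✓

s = -5, t = 5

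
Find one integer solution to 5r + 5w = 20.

Step 1: Check solvability.
gcd(5, 5) = 5
Since 5 divides 20, solutions exist.

Step 2: Apply extended Euclidean algorithm to find gcd.
We find integers such that 5*x0 + 5*y0 = 5

Step 3: Scale the particular solution.
Multiply by 20/5 = 4:
r = 0, w = 4

Step 4: Verify.
5*(0) + 5*(4) = 20 = 20 ✓

r = 0, w = 4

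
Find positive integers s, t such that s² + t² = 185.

Search for s with 185 - s² a perfect square.
s = 4: 185 - 4² = 185 - 16 = 169 = 13² ✓
So s = 4, t = 13.

s = 4, t = 13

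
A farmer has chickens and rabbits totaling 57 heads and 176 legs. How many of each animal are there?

Let c = chickens, r = rabbits.
Heads: c + r = 57
Legs: 2c + 4r = 176
From the first equation, c = 57 - r. Substitute:
2(57 - r) + 4r = 176
114 + 2r = 176
r = (176 - 114)/2 = 31
c = 57 - 31 = 26

Chickens: 26, Rabbits: 31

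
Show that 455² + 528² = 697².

Compute a² + b² = 455² + 528² = 207025 + 278784 = 485809
Compute c² = 697² = 485809
Since 485809 = 485809, confirmed.

Yes, it is a Pythagorean triple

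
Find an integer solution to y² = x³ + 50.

Try small integer x values and check whether x³ + 50 is a perfect square.
x = -1: x³ + 50 = -1³ + 50 = -1 + 50 = 49
Is 49 a perfect square? 7² = 49 ✓
So (x, y) = (-1, 7) is a solution.

x = -1, y = 7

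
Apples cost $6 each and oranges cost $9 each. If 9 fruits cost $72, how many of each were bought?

Let a = apples, o = oranges.
a + o = 9
6a + 9o = 72
Substitute o = 9 - a:
6a + 9(9 - a) = 72
(6 - 9)a = 72 - 81
-3a = -9
a = 3, o = 9 - 3 = 6

Apples: 3, Oranges: 6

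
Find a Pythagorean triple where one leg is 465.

We need the other leg and hypotenuse such that 465² + x² = c².
Take x = 368, c = 593: 465² + 368² = 216225 + 135424 = 351649 = 593² ✓
Triple: (465, 368, 593)

(465, 368, 593)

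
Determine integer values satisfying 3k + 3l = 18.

Step 1: Check solvability.
gcd(3, 3) = 3
Since 3 divides 18, solutions exist.

Step 2: Apply extended Euclidean algorithm to find gcd.
We find integers such that 3*x0 + 3*y0 = 3

Step 3: Scale the particular solution.
Multiply by 18/3 = 6:
k = 0, l = 6

Step 4: Verify.
3*(0) + 3*(6) = 18 = 18 ✓

k = 0, l = 6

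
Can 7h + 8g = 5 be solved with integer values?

Step 1: Compute gcd(7, 8).
gcd(7, 8) = 1

Step 2: Check divisibility.
Does 1 divide 5? 5 = 1 x 5, so yes.

By the theorem on linear Diophantine equations, 7h + 8g = 5 has integer solutions if and only if gcd(7, 8) divides 5. Since 1 | 5, solutions exist.

Yes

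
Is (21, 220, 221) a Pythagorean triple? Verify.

Compute a² + b² = 21² + 220² = 441 + 48400 = 48841
Compute c² = 221² = 48841
Since 48841 = 48841, confirmed.

Yes, it is a Pythagorean triple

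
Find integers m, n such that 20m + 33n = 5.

Step 1: Check solvability.
gcd(20, 33) = 1
Since 1 divides 5, solutions exist.

Step 2: Apply extended Euclidean algorithm to find gcd.
We find integers such that 20*x0 + 33*y0 = 1

Step 3: Scale the particular solution.
Multiply by 5/1 = 5:
m = 25, n = -15

Step 4: Verify.
20*(25) + 33*(-15) = 5 = 5 ✓

m = 25, n = -15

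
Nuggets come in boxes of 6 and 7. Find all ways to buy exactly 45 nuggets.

We need non-negative integers (x, y) with 6x + 7y = 45.
For each x in 0..7, check if 45 - 6x is a non-negative multiple of 7.
x = 4: 7y = 21, y = 3 ✓

(4 boxes of 6, 3 boxes of 7)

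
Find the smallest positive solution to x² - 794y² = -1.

We need x² = 794y² - 1. Try successive y:
y = 1: x² = 794·1² - 1 = 793, not a perfect square
y = 2: x² = 794·2² - 1 = 3175, not a perfect square
y = 3: x² = 794·3² - 1 = 7145, not a perfect square
...
y = 1073: x² = 794·1073² - 1 = 914155225 = 30235² ✓
Check: 30235² - 794·1073² = 914155225 - 914155226 = -1 ✓

x = 30235, y = 1073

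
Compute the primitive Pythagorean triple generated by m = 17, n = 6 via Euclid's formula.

a = m² - n² = 289 - 36 = 253
b = 2mn = 2·17·6 = 204
c = m² + n² = 289 + 36 = 325
Verify: 253² + 204² = 64009 + 41616 = 105625 = 325² ✓

(253, 204, 325)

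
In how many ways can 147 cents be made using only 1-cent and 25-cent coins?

We need non-negative integers (x, y) with 1x + 25y = 147.
For each x from 0 to 147, check if (147 - 1x) is a non-negative multiple of 25.
Solutions (x, y): (22,5), (47,4), (72,3), (97,2), ...
Count: 6

6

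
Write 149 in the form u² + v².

We need to find integers u, v > 0 such that u² + v² = 149.
Trying u = 7: v² = 149 - 7² = 149 - 49 = 100
v = 10
Check: 7² + 10² = 49 + 100 = 149 ✓

149 = 7² + 10²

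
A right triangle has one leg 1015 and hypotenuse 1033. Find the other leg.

b² = c² - a² = 1067089 - 1030225 = 36864
b = 192

192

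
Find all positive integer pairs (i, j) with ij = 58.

The positive divisors of 58 are: 1, 2, 29, 58.
Each divisor d gives the pair (d, 58/d):
(1, 58), (2, 29), (29, 2), (58, 1)

(1, 58), (2, 29), (29, 2), (58, 1)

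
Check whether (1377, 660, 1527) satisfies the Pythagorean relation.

Compute a² + b²:
1377² + 660² = 1896129 + 435600 = 2331729
Compute c²:
1527² = 2331729
Since 2331729 = 2331729, it is a Pythagorean triple.

Yes, it is a Pythagorean triple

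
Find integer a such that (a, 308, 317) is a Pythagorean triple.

a² = c² - b² = 317² - 308² = 100489 - 94864 = 5625
a = sqrt(5625) = 75

75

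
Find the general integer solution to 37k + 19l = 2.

Step 1: Compute gcd(37, 19) = 1.
Since 1 divides 2, solutions exist.

Step 2: Find a particular solution using extended Euclidean algorithm.
We get k₀ = -2, l₀ = 4.
Check: 37*-2 + 19*4 = 2 = 2 ✓

Step 3: Write the general solution.
k = -2 + (19/1)t = -2 + 19t
l = 4 - (37/1)t = 4 - 37t
for any integer t.

k = -2 + 19t, l = 4 - 37t for integer t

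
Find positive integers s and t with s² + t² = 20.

We need to find integers s, t > 0 such that s² + t² = 20.
Trying s = 2: t² = 20 - 2² = 20 - 4 = 16
t = 4
Check: 2² + 4² = 4 + 16 = 20 ✓

20 = 2² + 4²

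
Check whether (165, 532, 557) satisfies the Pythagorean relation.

Compute a² + b²:
165² + 532² = 27225 + 283024 = 310249
Compute c²:
557² = 310249
Since 310249 = 310249, it is a Pythagorean triple.

Yes, it is a Pythagorean triple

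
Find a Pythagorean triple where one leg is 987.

We need the other leg and hypotenuse such that 987² + x² = c².
Take x = 7700, c = 7763: 987² + 7700² = 974169 + 59290000 = 60264169 = 7763² ✓
Triple: (987, 7700, 7763)

(987, 7700, 7763)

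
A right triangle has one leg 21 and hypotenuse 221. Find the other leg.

b² = c² - a² = 48841 - 441 = 48400
b = 220

220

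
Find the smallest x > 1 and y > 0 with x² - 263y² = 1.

We seek the smallest positive integers (x, y) with x² - 263y² = 1, i.e., x² = 263y² + 1.
Try successive y values:
y = 1: x² = 263·1² + 1 = 264, not a perfect square
y = 2: x² = 263·2² + 1 = 1053, not a perfect square
y = 3: x² = 263·3² + 1 = 2368, not a perfect square
... continuing the search (or via continued fractions) ...
y = 8579: x² = 263·8579² + 1 = 19356600384, x = 139128 ✓

Verify: 139128² - 263·8579² = 19356600384 - 19356600383 = 1 ✓

x = 139128, y = 8579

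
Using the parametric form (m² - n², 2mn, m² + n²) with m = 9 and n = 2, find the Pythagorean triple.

a = m² - n² = 9² - 2² = 81 - 4 = 77
b = 2mn = 2·9·2 = 36
c = m² + n² = 81 + 4 = 85
Verify: 77² + 36² = 5929 + 1296 = 7225 = 85² ✓

(77, 36, 85)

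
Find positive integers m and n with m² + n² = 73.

We need to find integers m, n > 0 such that m² + n² = 73.
Trying m = 3: n² = 73 - 3² = 73 - 9 = 64
n = 8
Check: 3² + 8² = 9 + 64 = 73 ✓

73 = 3² + 8²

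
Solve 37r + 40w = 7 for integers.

Step 1: Check solvability.
gcd(37, 40) = 1
Since 1 divides 7, solutions exist.

Step 2: Apply extended Euclidean algorithm to find gcd.
We find integers such that 37*x0 + 40*y0 = 1

Step 3: Scale the particular solution.
Multiply by 7/1 = 7:
r = 91, w = -84

Step 4: Verify.
37*(91) + 40*(-84) = 7 = 7 ✓

r = 91, w = -84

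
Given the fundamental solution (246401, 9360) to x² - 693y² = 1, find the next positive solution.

Solutions to x² - Dy² = 1 are generated by powers of (x₀ + y₀√D).
The next solution satisfies x₁ + y₁√693 = (x₀ + y₀√693)², giving:
x₁ = x₀² + 693y₀² = 246401² + 693·9360² = 60713452801 + 60713452800 = 121426905601
y₁ = 2x₀y₀ = 2·246401·9360 = 4612626720

Verify: 121426905601² - 693·4612626720² = 14744493403834165171201 - 14744493403834165171200 = 1 ✓

x = 121426905601, y = 4612626720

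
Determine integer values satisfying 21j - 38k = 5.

Step 1: Check solvability.
gcd(21, 38) = 1
Since 1 divides 5, solutions exist.

Step 2: Apply extended Euclidean algorithm to find gcd.
We find integers such that 21*x0 + 38*y0 = 1

Step 3: Scale the particular solution.
Multiply by 5/1 = 5:
j = -45, k = -25

Step 4: Verify.
21*(-45) - 38*(-25) = 5 = 5 ✓

j = -45, k = -25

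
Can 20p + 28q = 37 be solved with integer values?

Step 1: Compute gcd(20, 28).
gcd(20, 28) = 4

Step 2: Check divisibility.
Does 4 divide 37? 37 = 4 x 9 + 1, so no.

By the theorem on linear Diophantine equations, 20p + 28q = 37 has integer solutions if and only if gcd(20, 28) divides 37. Since 4 does not divide 37, no solutions exist.

No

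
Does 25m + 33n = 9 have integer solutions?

Step 1: Compute gcd(25, 33).
gcd(25, 33) = 1

Step 2: Check divisibility.
Does 1 divide 9? 9 = 1 x 9, so yes.

By the theorem on linear Diophantine equations, 25m + 33n = 9 has integer solutions if and only if gcd(25, 33) divides 9. Since 1 | 9, solutions exist.

Yes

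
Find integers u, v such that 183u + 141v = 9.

Step 1: Check solvability.
gcd(183, 141) = 3
Since 3 divides 9, solutions exist.

Step 2: Apply extended Euclidean algorithm to find gcd.
We find integers such that 183*x0 + 141*y0 = 3

Step 3: Scale the particular solution.
Multiply by 9/3 = 3:
u = -30, v = 39

Step 4: Verify.
183*(-30) + 141*(39) = 9 = 9 ✓

u = -30, v = 39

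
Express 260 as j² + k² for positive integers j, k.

We need to find integers j, k > 0 such that j² + k² = 260.
Trying j = 2: k² = 260 - 2² = 260 - 4 = 256
k = 16
Check: 2² + 16² = 4 + 256 = 260 ✓

260 = 2² + 16²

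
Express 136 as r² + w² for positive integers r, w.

We need to find integers r, w > 0 such that r² + w² = 136.
Trying r = 6: w² = 136 - 6² = 136 - 36 = 100
w = 10
Check: 6² + 10² = 36 + 100 = 136 ✓

136 = 6² + 10²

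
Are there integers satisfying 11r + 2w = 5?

Step 1: Compute gcd(11, 2).
gcd(11, 2) = 1

Step 2: Check divisibility.
Does 1 divide 5? 5 = 1 x 5, so yes.

By the theorem on linear Diophantine equations, 11r + 2w = 5 has integer solutions if and only if gcd(11, 2) divides 5. Since 1 | 5, solutions exist.

Yes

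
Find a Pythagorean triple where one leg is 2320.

We need the other leg and hypotenuse such that 2320² + x² = c².
Take x = 3885, c = 4525: 2320² + 3885² = 5382400 + 15093225 = 20475625 = 4525² ✓
Triple: (3885, 2320, 4525)

(3885, 2320, 4525)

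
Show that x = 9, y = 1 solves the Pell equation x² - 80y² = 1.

Compute x² = 9² = 81
Compute 80y² = 80·1² = 80·1 = 80
x² - 80y² = 81 - 80 = 1
Since this equals 1, (9, 1) is a solution.

Yes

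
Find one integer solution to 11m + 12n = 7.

Step 1: Check solvability.
gcd(11, 12) = 1
Since 1 divides 7, solutions exist.

Step 2: Apply extended Euclidean algorithm to find gcd.
We find integers such that 11*x0 + 12*y0 = 1

Step 3: Scale the particular solution.
Multiply by 7/1 = 7:
m = -7, n = 7

Step 4: Verify.
11*(-7) + 12*(7) = 7 = 7 ✓

m = -7, n = 7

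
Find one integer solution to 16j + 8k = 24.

Step 1: Check solvability.
gcd(16, 8) = 8
Since 8 divides 24, solutions exist.

Step 2: Apply extended Euclidean algorithm to find gcd.
We find integers such that 16*x0 + 8*y0 = 8

Step 3: Scale the particular solution.
Multiply by 24/8 = 3:
j = 0, k = 3

Step 4: Verify.
16*(0) + 8*(3) = 24 = 24 ✓

j = 0, k = 3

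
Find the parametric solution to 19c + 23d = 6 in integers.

Step 1: Compute gcd(19, 23) = 1.
Since 1 divides 6, solutions exist.

Step 2: Find a particular solution using extended Euclidean algorithm.
We get c₀ = -36, d₀ = 30.
Check: 19*-36 + 23*30 = 6 = 6 ✓

Step 3: Write the general solution.
c = -36 + (23/1)t = -36 + 23t
d = 30 - (19/1)t = 30 - 19t
for any integer t.

c = -36 + 23t, d = 30 - 19t for integer t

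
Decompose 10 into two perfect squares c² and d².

We need to find integers c, d > 0 such that c² + d² = 10.
Trying c = 1: d² = 10 - 1² = 10 - 1 = 9
d = 3
Check: 1² + 3² = 1 + 9 = 10 ✓

10 = 1² + 3²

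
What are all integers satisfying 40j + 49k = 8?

Step 1: Compute gcd(40, 49) = 1.
Since 1 divides 8, solutions exist.

Step 2: Find a particular solution using extended Euclidean algorithm.
We get j₀ = -88, k₀ = 72.
Check: 40*-88 + 49*72 = 8 = 8 ✓

Step 3: Write the general solution.
j = -88 + (49/1)t = -88 + 49t
k = 72 - (40/1)t = 72 - 40t
for any integer t.

j = -88 + 49t, k = 72 - 40t for integer t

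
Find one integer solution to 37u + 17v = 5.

Step 1: Check solvability.
gcd(37, 17) = 1
Since 1 divides 5, solutions exist.

Step 2: Apply extended Euclidean algorithm to find gcd.
We find integers such that 37*x0 + 17*y0 = 1

Step 3: Scale the particular solution.
Multiply by 5/1 = 5:
u = 30, v = -65

Step 4: Verify.
37*(30) + 17*(-65) = 5 = 5 ✓

u = 30, v = -65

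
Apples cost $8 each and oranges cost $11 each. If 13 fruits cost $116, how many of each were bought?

Let a = apples, o = oranges.
a + o = 13
8a + 11o = 116
Substitute o = 13 - a:
8a + 11(13 - a) = 116
(8 - 11)a = 116 - 143
-3a = -27
a = 9, o = 13 - 9 = 4

Apples: 9, Oranges: 4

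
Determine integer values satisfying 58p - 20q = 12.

Step 1: Check solvability.
gcd(58, 20) = 2
Since 2 divides 12, solutions exist.

Step 2: Apply extended Euclidean algorithm to find gcd.
We find integers such that 58*x0 + 20*y0 = 2

Step 3: Scale the particular solution.
Multiply by 12/2 = 6:
p = -6, q = -18

Step 4: Verify.
58*(-6) - 20*(-18) = 12 = 12 ✓

p = -6, q = -18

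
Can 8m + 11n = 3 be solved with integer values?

Step 1: Compute gcd(8, 11).
gcd(8, 11) = 1

Step 2: Check divisibility.
Does 1 divide 3? 3 = 1 x 3, so yes.

By the theorem on linear Diophantine equations, 8m + 11n = 3 has integer solutions if and only if gcd(8, 11) divides 3. Since 1 | 3, solutions exist.

Yes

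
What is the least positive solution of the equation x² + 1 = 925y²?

We need x² = 925y² - 1. Try successive y:
y = 1: x² = 925·1² - 1 = 924, not a perfect square
y = 2: x² = 925·2² - 1 = 3699, not a perfect square
y = 3: x² = 925·3² - 1 = 8324, not a perfect square
...
y = 29: x² = 925·29² - 1 = 777924 = 882² ✓
Check: 882² - 925·29² = 777924 - 777925 = -1 ✓

x = 882, y = 29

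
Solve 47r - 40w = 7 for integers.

Step 1: Check solvability.
gcd(47, 40) = 1
Since 1 divides 7, solutions exist.

Step 2: Apply extended Euclidean algorithm to find gcd.
We find integers such that 47*x0 + 40*y0 = 1

Step 3: Scale the particular solution.
Multiply by 7/1 = 7:
r = -119, w = -140

Step 4: Verify.
47*(-119) - 40*(-140) = 7 = 7 ✓

r = -119, w = -140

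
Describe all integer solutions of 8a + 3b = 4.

Step 1: Compute gcd(8, 3) = 1.
Since 1 divides 4, solutions exist.

Step 2: Find a particular solution using extended Euclidean algorithm.
We get a₀ = -4, b₀ = 12.
Check: 8*-4 + 3*12 = 4 = 4 ✓

Step 3: Write the general solution.
a = -4 + (3/1)t = -4 + 3t
b = 12 - (8/1)t = 12 - 8t
for any integer t.

a = -4 + 3t, b = 12 - 8t for integer t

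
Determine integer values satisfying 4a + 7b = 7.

Step 1: Check solvability.
gcd(4, 7) = 1
Since 1 divides 7, solutions exist.

Step 2: Apply extended Euclidean algorithm to find gcd.
We find integers such that 4*x0 + 7*y0 = 1

Step 3: Scale the particular solution.
Multiply by 7/1 = 7:
a = 14, b = -7

Step 4: Verify.
4*(14) + 7*(-7) = 7 = 7 ✓

a = 14, b = -7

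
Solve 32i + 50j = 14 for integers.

Step 1: Check solvability.
gcd(32, 50) = 2
Since 2 divides 14, solutions exist.

Step 2: Apply extended Euclidean algorithm to find gcd.
We find integers such that 32*x0 + 50*y0 = 2

Step 3: Scale the particular solution.
Multiply by 14/2 = 7:
i = 77, j = -49

Step 4: Verify.
32*(77) + 50*(-49) = 14 = 14 ✓

i = 77, j = -49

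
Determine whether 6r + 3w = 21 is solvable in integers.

Step 1: Compute gcd(6, 3).
gcd(6, 3) = 3

Step 2: Check divisibility.
Does 3 divide 21? 21 = 3 x 7, so yes.

By the theorem on linear Diophantine equations, 6r + 3w = 21 has integer solutions if and only if gcd(6, 3) divides 21. Since 3 | 21, solutions exist.

Yes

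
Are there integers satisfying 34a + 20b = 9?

Step 1: Compute gcd(34, 20).
gcd(34, 20) = 2

Step 2: Check divisibility.
Does 2 divide 9? 9 = 2 x 4 + 1, so no.

By the theorem on linear Diophantine equations, 34a + 20b = 9 has integer solutions if and only if gcd(34, 20) divides 9. Since 2 does not divide 9, no solutions exist.

No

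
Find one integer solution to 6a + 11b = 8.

Step 1: Check solvability.
gcd(6, 11) = 1
Since 1 divides 8, solutions exist.

Step 2: Apply extended Euclidean algorithm to find gcd.
We find integers such that 6*x0 + 11*y0 = 1

Step 3: Scale the particular solution.
Multiply by 8/1 = 8:
a = 16, b = -8

Step 4: Verify.
6*(16) + 11*(-8) = 8 = 8 ✓

a = 16, b = -8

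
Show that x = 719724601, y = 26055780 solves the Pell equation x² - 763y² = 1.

Compute x² = 719724601² = 518003501284609201
Compute 763y² = 763·26055780² = 763·678903671408400 = 518003501284609200
x² - 763y² = 518003501284609201 - 518003501284609200 = 1
Since this equals 1, (719724601, 26055780) is a solution.

Yes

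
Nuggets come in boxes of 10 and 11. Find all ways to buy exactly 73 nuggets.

We need non-negative integers (x, y) with 10x + 11y = 73.
For each x in 0..7, check if 73 - 10x is a non-negative multiple of 11.
x = 4: 11y = 33, y = 3 ✓

(4 boxes of 10, 3 boxes of 11)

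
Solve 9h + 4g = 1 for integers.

Step 1: Check solvability.
gcd(9, 4) = 1
Since 1 divides 1, solutions exist.

Step 2: Apply extended Euclidean algorithm to find gcd.
We find integers such that 9*x0 + 4*y0 = 1

Step 3: Scale the particular solution.
Multiply by 1/1 = 1:
h = 1, g = -2

Step 4: Verify.
9*(1) + 4*(-2) = 1 = 1 ✓

h = 1, g = -2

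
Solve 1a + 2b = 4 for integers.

Step 1: Check solvability.
gcd(1, 2) = 1
Since 1 divides 4, solutions exist.

Step 2: Apply extended Euclidean algorithm to find gcd.
We find integers such that 1*x0 + 2*y0 = 1

Step 3: Scale the particular solution.
Multiply by 4/1 = 4:
a = 4, b = 0

Step 4: Verify.
1*(4) + 2*(0) = 4 = 4 ✓

a = 4, b = 0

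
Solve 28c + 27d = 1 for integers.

Step 1: Check solvability.
gcd(28, 27) = 1
Since 1 divides 1, solutions exist.

Step 2: Apply extended Euclidean algorithm to find gcd.
We find integers such that 28*x0 + 27*y0 = 1

Step 3: Scale the particular solution.
Multiply by 1/1 = 1:
c = 1, d = -1

Step 4: Verify.
28*(1) + 27*(-1) = 1 = 1 ✓

c = 1, d = -1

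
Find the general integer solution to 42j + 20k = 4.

Step 1: Compute gcd(42, 20) = 2.
Since 2 divides 4, solutions exist.

Step 2: Find a particular solution using extended Euclidean algorithm.
We get j₀ = 2, k₀ = -4.
Check: 42*2 + 20*-4 = 4 = 4 ✓

Step 3: Write the general solution.
j = 2 + (20/2)t = 2 + 10t
k = -4 - (42/2)t = -4 - 21t
for any integer t.

j = 2 + 10t, k = -4 - 21t for integer t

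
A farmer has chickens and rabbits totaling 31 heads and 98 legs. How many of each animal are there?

Let c = chickens, r = rabbits.
Heads: c + r = 31
Legs: 2c + 4r = 98
From the first equation, c = 31 - r. Substitute:
2(31 - r) + 4r = 98
62 + 2r = 98
r = (98 - 62)/2 = 18
c = 31 - 18 = 13

Chickens: 13, Rabbits: 18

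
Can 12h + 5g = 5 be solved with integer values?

Step 1: Compute gcd(12, 5).
gcd(12, 5) = 1

Step 2: Check divisibility.
Does 1 divide 5? 5 = 1 x 5, so yes.

By the theorem on linear Diophantine equations, 12h + 5g = 5 has integer solutions if and only if gcd(12, 5) divides 5. Since 1 | 5, solutions exist.

Yes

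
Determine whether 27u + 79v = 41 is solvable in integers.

Step 1: Compute gcd(27, 79).
gcd(27, 79) = 1

Step 2: Check divisibility.
Does 1 divide 41? 41 = 1 x 41, so yes.

By the theorem on linear Diophantine equations, 27u + 79v = 41 has integer solutions if and only if gcd(27, 79) divides 41. Since 1 | 41, solutions exist.

Yes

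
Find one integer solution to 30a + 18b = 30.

Step 1: Check solvability.
gcd(30, 18) = 6
Since 6 divides 30, solutions exist.

Step 2: Apply extended Euclidean algorithm to find gcd.
We find integers such that 30*x0 + 18*y0 = 6

Step 3: Scale the particular solution.
Multiply by 30/6 = 5:
a = -5, b = 10

Step 4: Verify.
30*(-5) + 18*(10) = 30 = 30 ✓

a = -5, b = 10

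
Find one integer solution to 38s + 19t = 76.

Step 1: Check solvability.
gcd(38, 19) = 19
Since 19 divides 76, solutions exist.

Step 2: Apply extended Euclidean algorithm to find gcd.
We find integers such that 38*x0 + 19*y0 = 19

Step 3: Scale the particular solution.
Multiply by 76/19 = 4:
s = 0, t = 4

Step 4: Verify.
38*(0) + 19*(4) = 76 = 76 ✓

s = 0, t = 4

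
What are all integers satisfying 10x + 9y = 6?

Step 1: Compute gcd(10, 9) = 1.
Since 1 divides 6, solutions exist.

Step 2: Find a particular solution using extended Euclidean algorithm.
We get x₀ = 6, y₀ = -6.
Check: 10*6 + 9*-6 = 6 = 6 ✓

Step 3: Write the general solution.
x = 6 + (9/1)t = 6 + 9t
y = -6 - (10/1)t = -6 - 10t
for any integer t.

x = 6 + 9t, y = -6 - 10t for integer t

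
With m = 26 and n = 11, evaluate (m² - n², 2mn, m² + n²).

a = m² - n² = 676 - 121 = 555
b = 2mn = 2·26·11 = 572
c = m² + n² = 676 + 121 = 797
Verify: 555² + 572² = 308025 + 327184 = 635209 = 797² ✓

(555, 572, 797)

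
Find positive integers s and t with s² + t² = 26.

We need to find integers s, t > 0 such that s² + t² = 26.
Trying s = 1: t² = 26 - 1² = 26 - 1 = 25
t = 5
Check: 1² + 5² = 1 + 25 = 26 ✓

26 = 1² + 5²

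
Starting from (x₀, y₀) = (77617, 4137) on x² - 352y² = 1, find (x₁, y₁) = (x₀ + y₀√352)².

Solutions to x² - Dy² = 1 are generated by powers of (x₀ + y₀√D).
The next solution satisfies x₁ + y₁√352 = (x₀ + y₀√352)², giving:
x₁ = x₀² + 352y₀² = 77617² + 352·4137² = 6024398689 + 6024398688 = 12048797377
y₁ = 2x₀y₀ = 2·77617·4137 = 642203058

Verify: 12048797377² - 352·642203058² = 145173518232002080129 - 145173518232002080128 = 1 ✓

x = 12048797377, y = 642203058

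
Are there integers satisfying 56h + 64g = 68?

Step 1: Compute gcd(56, 64).
gcd(56, 64) = 8

Step 2: Check divisibility.
Does 8 divide 68? 68 = 8 x 8 + 4, so no.

By the theorem on linear Diophantine equations, 56h + 64g = 68 has integer solutions if and only if gcd(56, 64) divides 68. Since 8 does not divide 68, no solutions exist.

No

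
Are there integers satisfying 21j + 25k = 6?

Step 1: Compute gcd(21, 25).
gcd(21, 25) = 1

Step 2: Check divisibility.
Does 1 divide 6? 6 = 1 x 6, so yes.

By the theorem on linear Diophantine equations, 21j + 25k = 6 has integer solutions if and only if gcd(21, 25) divides 6. Since 1 | 6, solutions exist.

Yes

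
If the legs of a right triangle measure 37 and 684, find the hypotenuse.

c² = a² + b² = 37² + 684² = 1369 + 467856 = 469225
c = 685

685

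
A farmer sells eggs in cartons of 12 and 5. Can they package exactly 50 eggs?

We need non-negative a, b with 12a + 5b = 50.
gcd(12, 5) = 1 divides 50.
Try a = 0: 5b = 50 - 0 = 50, so b = 10.
One way: 0 cartons of 12 and 10 cartons of 5.

Yes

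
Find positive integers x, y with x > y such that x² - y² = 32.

Factor: x² - y² = (x+y)(x-y) = 32.
We need two factors of 32 with the same parity.
Use x+y = 16 and x-y = 2 (product 16·2 = 32).
Adding: 2x = 18, so x = 9.
Subtracting: 2y = 14, so y = 7.
Check: 9² - 7² = 81 - 49 = 32 ✓

x = 9, y = 7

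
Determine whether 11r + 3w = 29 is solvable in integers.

Step 1: Compute gcd(11, 3).
gcd(11, 3) = 1

Step 2: Check divisibility.
Does 1 divide 29? 29 = 1 x 29, so yes.

By the theorem on linear Diophantine equations, 11r + 3w = 29 has integer solutions if and only if gcd(11, 3) divides 29. Since 1 | 29, solutions exist.

Yes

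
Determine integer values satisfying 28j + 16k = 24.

Step 1: Check solvability.
gcd(28, 16) = 4
Since 4 divides 24, solutions exist.

Step 2: Apply extended Euclidean algorithm to find gcd.
We find integers such that 28*x0 + 16*y0 = 4

Step 3: Scale the particular solution.
Multiply by 24/4 = 6:
j = -6, k = 12

Step 4: Verify.
28*(-6) + 16*(12) = 24 = 24 ✓

j = -6, k = 12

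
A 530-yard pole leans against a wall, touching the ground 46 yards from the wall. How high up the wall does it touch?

The ladder, wall, and ground form a right triangle with hypotenuse 530 and one leg 46.
By the Pythagorean theorem: h² = 530² - 46² = 280900 - 2116 = 278784
h = √278784 = 528 yards

528 yards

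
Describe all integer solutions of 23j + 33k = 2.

Step 1: Compute gcd(23, 33) = 1.
Since 1 divides 2, solutions exist.

Step 2: Find a particular solution using extended Euclidean algorithm.
We get j₀ = -20, k₀ = 14.
Check: 23*-20 + 33*14 = 2 = 2 ✓

Step 3: Write the general solution.
j = -20 + (33/1)t = -20 + 33t
k = 14 - (23/1)t = 14 - 23t
for any integer t.

j = -20 + 33t, k = 14 - 23t for integer t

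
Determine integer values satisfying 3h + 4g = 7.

Step 1: Check solvability.
gcd(3, 4) = 1
Since 1 divides 7, solutions exist.

Step 2: Apply extended Euclidean algorithm to find gcd.
We find integers such that 3*x0 + 4*y0 = 1

Step 3: Scale the particular solution.
Multiply by 7/1 = 7:
h = -7, g = 7

Step 4: Verify.
3*(-7) + 4*(7) = 7 = 7 ✓

h = -7, g = 7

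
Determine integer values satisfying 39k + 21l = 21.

Step 1: Check solvability.
gcd(39, 21) = 3
Since 3 divides 21, solutions exist.

Step 2: Apply extended Euclidean algorithm to find gcd.
We find integers such that 39*x0 + 21*y0 = 3

Step 3: Scale the particular solution.
Multiply by 21/3 = 7:
k = -7, l = 14

Step 4: Verify.
39*(-7) + 21*(14) = 21 = 21 ✓

k = -7, l = 14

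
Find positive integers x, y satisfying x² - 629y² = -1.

We need x² = 629y² - 1. Try successive y:
y = 1: x² = 629·1² - 1 = 628, not a perfect square
y = 2: x² = 629·2² - 1 = 2515, not a perfect square
y = 3: x² = 629·3² - 1 = 5660, not a perfect square
...
y = 313: x² = 629·313² - 1 = 61622500 = 7850² ✓
Check: 7850² - 629·313² = 61622500 - 61622501 = -1 ✓

x = 7850, y = 313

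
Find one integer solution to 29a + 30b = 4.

Step 1: Check solvability.
gcd(29, 30) = 1
Since 1 divides 4, solutions exist.

Step 2: Apply extended Euclidean algorithm to find gcd.
We find integers such that 29*x0 + 30*y0 = 1

Step 3: Scale the particular solution.
Multiply by 4/1 = 4:
a = -4, b = 4

Step 4: Verify.
29*(-4) + 30*(4) = 4 = 4 ✓

a = -4, b = 4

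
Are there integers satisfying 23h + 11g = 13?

Step 1: Compute gcd(23, 11).
gcd(23, 11) = 1

Step 2: Check divisibility.
Does 1 divide 13? 13 = 1 x 13, so yes.

By the theorem on linear Diophantine equations, 23h + 11g = 13 has integer solutions if and only if gcd(23, 11) divides 13. Since 1 | 13, solutions exist.

Yes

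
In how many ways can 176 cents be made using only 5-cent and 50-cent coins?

We need non-negative integers (x, y) with 5x + 50y = 176.
For each x from 0 to 35, check if (176 - 5x) is a non-negative multiple of 50.
Solutions (x, y): none
Count: 0

0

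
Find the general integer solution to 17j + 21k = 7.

Step 1: Compute gcd(17, 21) = 1.
Since 1 divides 7, solutions exist.

Step 2: Find a particular solution using extended Euclidean algorithm.
We get j₀ = 35, k₀ = -28.
Check: 17*35 + 21*-28 = 7 = 7 ✓

Step 3: Write the general solution.
j = 35 + (21/1)t = 35 + 21t
k = -28 - (17/1)t = -28 - 17t
for any integer t.

j = 35 + 21t, k = -28 - 17t for integer t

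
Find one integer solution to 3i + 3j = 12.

Step 1: Check solvability.
gcd(3, 3) = 3
Since 3 divides 12, solutions exist.

Step 2: Apply extended Euclidean algorithm to find gcd.
We find integers such that 3*x0 + 3*y0 = 3

Step 3: Scale the particular solution.
Multiply by 12/3 = 4:
i = 0, j = 4

Step 4: Verify.
3*(0) + 3*(4) = 12 = 12 ✓

i = 0, j = 4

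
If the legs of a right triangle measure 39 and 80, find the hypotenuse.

c² = a² + b² = 39² + 80² = 1521 + 6400 = 7921
c = 89

89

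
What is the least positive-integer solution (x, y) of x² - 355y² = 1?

We seek the smallest positive integers (x, y) with x² - 355y² = 1, i.e., x² = 355y² + 1.
Try successive y values:
y = 1: x² = 355·1² + 1 = 356, not a perfect square
y = 2: x² = 355·2² + 1 = 1421, not a perfect square
y = 3: x² = 355·3² + 1 = 3196, not a perfect square
... continuing the search (or via continued fractions) ...
y = 50676: x² = 355·50676² + 1 = 911660226481, x = 954809 ✓

Verify: 954809² - 355·50676² = 911660226481 - 911660226480 = 1 ✓

x = 954809, y = 50676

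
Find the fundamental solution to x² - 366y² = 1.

We seek the smallest positive integers (x, y) with x² - 366y² = 1, i.e., x² = 366y² + 1.
Try successive y values:
y = 1: x² = 366·1² + 1 = 367, not a perfect square
y = 2: x² = 366·2² + 1 = 1465, not a perfect square
y = 3: x² = 366·3² + 1 = 3295, not a perfect square
... continuing the search (or via continued fractions) ...
y = 47458: x² = 366·47458² + 1 = 824327805625, x = 907925 ✓

Verify: 907925² - 366·47458² = 824327805625 - 824327805624 = 1 ✓

x = 907925, y = 47458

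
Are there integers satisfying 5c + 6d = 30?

Step 1: Compute gcd(5, 6).
gcd(5, 6) = 1

Step 2: Check divisibility.
Does 1 divide 30? 30 = 1 x 30, so yes.

By the theorem on linear Diophantine equations, 5c + 6d = 30 has integer solutions if and only if gcd(5, 6) divides 30. Since 1 | 30, solutions exist.

Yes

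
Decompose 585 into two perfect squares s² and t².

We need to find integers s, t > 0 such that s² + t² = 585.
Trying s = 3: t² = 585 - 3² = 585 - 9 = 576
t = 24
Check: 3² + 24² = 9 + 576 = 585 ✓

585 = 3² + 24²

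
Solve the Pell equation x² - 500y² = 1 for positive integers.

We seek the smallest positive integers (x, y) with x² - 500y² = 1, i.e., x² = 500y² + 1.
Try successive y values:
y = 1: x² = 500·1² + 1 = 501, not a perfect square
y = 2: x² = 500·2² + 1 = 2001, not a perfect square
y = 3: x² = 500·3² + 1 = 4501, not a perfect square
... continuing the search (or via continued fractions) ...
y = 41602: x² = 500·41602² + 1 = 865363202001, x = 930249 ✓

Verify: 930249² - 500·41602² = 865363202001 - 865363202000 = 1 ✓

x = 930249, y = 41602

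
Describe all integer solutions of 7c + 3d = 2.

Step 1: Compute gcd(7, 3) = 1.
Since 1 divides 2, solutions exist.

Step 2: Find a particular solution using extended Euclidean algorithm.
We get c₀ = 2, d₀ = -4.
Check: 7*2 + 3*-4 = 2 = 2 ✓

Step 3: Write the general solution.
c = 2 + (3/1)t = 2 + 3t
d = -4 - (7/1)t = -4 - 7t
for any integer t.

c = 2 + 3t, d = -4 - 7t for integer t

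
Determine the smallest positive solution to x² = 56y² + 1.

We seek the smallest positive integers (x, y) with x² - 56y² = 1, i.e., x² = 56y² + 1.
Try successive y values:
y = 1: x² = 56·1² + 1 = 57, not a perfect square
y = 2: x² = 56·2² + 1 = 225, x = 15 ✓

Verify: 15² - 56·2² = 225 - 224 = 1 ✓

x = 15, y = 2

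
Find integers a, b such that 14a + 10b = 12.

Step 1: Check solvability.
gcd(14, 10) = 2
Since 2 divides 12, solutions exist.

Step 2: Apply extended Euclidean algorithm to find gcd.
We find integers such that 14*x0 + 10*y0 = 2

Step 3: Scale the particular solution.
Multiply by 12/2 = 6:
a = -12, b = 18

Step 4: Verify.
14*(-12) + 10*(18) = 12 = 12 ✓

a = -12, b = 18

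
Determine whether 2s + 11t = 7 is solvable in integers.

Step 1: Compute gcd(2, 11).
gcd(2, 11) = 1

Step 2: Check divisibility.
Does 1 divide 7? 7 = 1 x 7, so yes.

By the theorem on linear Diophantine equations, 2s + 11t = 7 has integer solutions if and only if gcd(2, 11) divides 7. Since 1 | 7, solutions exist.

Yes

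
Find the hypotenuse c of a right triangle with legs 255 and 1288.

c² = a² + b² = 255² + 1288² = 65025 + 1658944 = 1723969
c = sqrt(1723969) = 1313

1313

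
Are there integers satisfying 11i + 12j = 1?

Step 1: Compute gcd(11, 12).
gcd(11, 12) = 1

Step 2: Check divisibility.
Does 1 divide 1? 1 = 1 x 1, so yes.

By the theorem on linear Diophantine equations, 11i + 12j = 1 has integer solutions if and only if gcd(11, 12) divides 1. Since 1 | 1, solutions exist.

Yes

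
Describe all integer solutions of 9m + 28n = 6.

Step 1: Compute gcd(9, 28) = 1.
Since 1 divides 6, solutions exist.

Step 2: Find a particular solution using extended Euclidean algorithm.
We get m₀ = -18, n₀ = 6.
Check: 9*-18 + 28*6 = 6 = 6 ✓

Step 3: Write the general solution.
m = -18 + (28/1)t = -18 + 28t
n = 6 - (9/1)t = 6 - 9t
for any integer t.

m = -18 + 28t, n = 6 - 9t for integer t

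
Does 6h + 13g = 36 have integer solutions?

Step 1: Compute gcd(6, 13).
gcd(6, 13) = 1

Step 2: Check divisibility.
Does 1 divide 36? 36 = 1 x 36, so yes.

By the theorem on linear Diophantine equations, 6h + 13g = 36 has integer solutions if and only if gcd(6, 13) divides 36. Since 1 | 36, solutions exist.

Yes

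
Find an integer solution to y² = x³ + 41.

Try small integer x values and check whether x³ + 41 is a perfect square.
x = 2: x³ + 41 = 2³ + 41 = 8 + 41 = 49
Is 49 a perfect square? 7² = 49 ✓
So (x, y) = (2, -7) is a solution.

x = 2, y = -7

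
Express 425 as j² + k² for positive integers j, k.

We need to find integers j, k > 0 such that j² + k² = 425.
Trying j = 5: k² = 425 - 5² = 425 - 25 = 400
k = 20
Check: 5² + 20² = 25 + 400 = 425 ✓

425 = 5² + 20²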